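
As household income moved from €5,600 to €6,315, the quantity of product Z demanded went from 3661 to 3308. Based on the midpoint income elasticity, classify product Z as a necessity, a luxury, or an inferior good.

%ΔQ = (3308 − 3661)/[(3661+3308)/2] = -353/3484.5 ≈ -0.1013.
%ΔI = (6,315 − 5,600)/[(5,600+6,315)/2] = 715/5957.5 ≈ 0.1200.
E_I = %ΔQ/%ΔI ≈ -0.844.
E_I < 0: inferior good.

inferior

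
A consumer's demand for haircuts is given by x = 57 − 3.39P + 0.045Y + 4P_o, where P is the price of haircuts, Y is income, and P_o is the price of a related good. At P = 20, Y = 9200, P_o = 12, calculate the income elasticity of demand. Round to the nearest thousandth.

x = 57 − 3.39(20) + 0.045(9200) + 4(12) = 57 − 67.8 + 414 + 48 = 451.2.
∂x/∂Y = +0.045, so E_I = 0.045·(9200/451.2) ≈ 0.918.
E_I ∈ (0,1): normal good (necessity).

0.918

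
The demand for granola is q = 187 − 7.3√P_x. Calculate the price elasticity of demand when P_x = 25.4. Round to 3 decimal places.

At P_x = 25.4, q = 150.2092.
dq/dP_x = −7.3/(2√P_x) = −7.3/(2·5.0398).
Point elasticity E = (dq/dP_x)·(P_x/q) = -0.7242 × 25.4/150.2092 ≈ -0.122.
|E| < 1, so demand is inelastic at this price.

-0.122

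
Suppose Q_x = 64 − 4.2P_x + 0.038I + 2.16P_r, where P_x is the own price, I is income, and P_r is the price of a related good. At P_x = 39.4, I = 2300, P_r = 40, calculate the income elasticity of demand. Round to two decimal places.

1.21

Substituting, Q_x = 64 − 4.2(39.4) + 0.038(2300) + 2.16(40) = 64 − 165.48 + 87.4 + 86.4 = 72.32.
∂Q_x/∂I = +0.038, so E_I = 0.038·(2300/72.32) ≈ 1.21.
E_I > 1: normal good (luxury).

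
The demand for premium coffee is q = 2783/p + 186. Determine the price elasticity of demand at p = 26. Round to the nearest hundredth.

At p = 26, q = 293.0385.
dq/dp = −2783/p² = −4.1169.
Point elasticity E = (dq/dp)·(p/q) = -4.1169 × 26/293.0385 ≈ -0.37.
|E| < 1, so demand is inelastic at this price.

-0.37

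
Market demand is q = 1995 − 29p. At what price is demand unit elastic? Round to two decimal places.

For linear demand q = a − bp, E = −bp/(a − bp). |E| = 1 ⇒ bp = a − bp ⇒ p = a/(2b).
p = 1995/(2·29) ≈ 34.40.

34.40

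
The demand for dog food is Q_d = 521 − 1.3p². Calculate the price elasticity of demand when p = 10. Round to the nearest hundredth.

-0.66

At p = 10, Q_d = 391.
dQ_d/dp = −2·1.3·p = −26.
Point elasticity E = (dQ_d/dp)·(p/Q_d) = -26 × 10/391 ≈ -0.66.
|E| < 1, so demand is inelastic at this price.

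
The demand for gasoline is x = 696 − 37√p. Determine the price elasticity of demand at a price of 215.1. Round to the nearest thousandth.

-1.769

At p = 215.1, x = 153.3473.
dx/dp = −37/(2√p) = −37/(2·14.6663).
Point elasticity E = (dx/dp)·(p/x) = -1.2614 × 215.1/153.3473 ≈ -1.769.
|E| > 1, so demand is elastic at this price.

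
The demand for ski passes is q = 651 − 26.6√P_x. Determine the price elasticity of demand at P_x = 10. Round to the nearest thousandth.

-0.074

At P_x = 10, q = 566.8834.
dq/dP_x = −26.6/(2√P_x) = −26.6/(2·3.1623).
Point elasticity E = (dq/dP_x)·(P_x/q) = -4.2058 × 10/566.8834 ≈ -0.074.
|E| < 1, so demand is inelastic at this price.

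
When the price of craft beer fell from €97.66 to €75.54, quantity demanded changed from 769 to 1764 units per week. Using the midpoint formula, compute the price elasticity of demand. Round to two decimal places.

-3.08

%Δq = (1764 − 769)/[(769 + 1764)/2] = 995/1266.5 ≈ 0.7856.
%Δp = (75.54 − 97.66)/[(97.66 + 75.54)/2] = -22.12/86.6 ≈ -0.2554.
Arc elasticity E = %Δq/%Δp ≈ 0.7856/-0.2554 ≈ -3.08.
|E| > 1: demand is elastic over this range.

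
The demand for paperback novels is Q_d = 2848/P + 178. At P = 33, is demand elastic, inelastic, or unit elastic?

inelastic

At P = 33, Q_d = 264.303.
dQ_d/dP = −2848/P² = −2.6152.
Point elasticity E = (dQ_d/dP)·(P/Q_d) = -2.6152 × 33/264.303 ≈ -0.327.
|E| ≈ 0.327 < 1, so demand is inelastic.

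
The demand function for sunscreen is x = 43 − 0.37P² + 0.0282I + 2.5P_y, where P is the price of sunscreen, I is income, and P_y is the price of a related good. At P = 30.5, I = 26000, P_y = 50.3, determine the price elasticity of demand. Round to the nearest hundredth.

Substituting, x = 43 − 0.37(30.5)² + 0.0282(26000) + 2.5(50.3) = 43 − 344.1925 + 733.2 + 125.75 = 557.7575.
∂x/∂P = −2·0.37·P = -22.57, so E_p = -22.57·(30.5/557.7575) ≈ -1.23.
|E_p| > 1: demand is elastic.

-1.23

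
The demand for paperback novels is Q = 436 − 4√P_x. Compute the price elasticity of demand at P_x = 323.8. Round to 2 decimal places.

At P_x = 323.8, Q = 364.0222.
dQ/dP_x = −4/(2√P_x) = −4/(2·17.9944).
Point elasticity E = (dQ/dP_x)·(P_x/Q) = -0.1111 × 323.8/364.0222 ≈ -0.10.
|E| < 1, so demand is inelastic at this price.

-0.10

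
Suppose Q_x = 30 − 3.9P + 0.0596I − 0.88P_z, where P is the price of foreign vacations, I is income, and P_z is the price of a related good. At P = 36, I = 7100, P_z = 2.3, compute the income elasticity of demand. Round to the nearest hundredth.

1.36

Q_x = 30 − 3.9(36) + 0.0596(7100) − 0.88(2.3) = 30 − 140.4 + 423.16 − 2.024 = 310.736.
∂Q_x/∂I = +0.0596, so E_I = 0.0596·(7100/310.736) ≈ 1.36.
E_I > 1: normal good (luxury).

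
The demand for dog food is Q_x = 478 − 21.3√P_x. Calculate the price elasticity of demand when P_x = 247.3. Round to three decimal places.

At P_x = 247.3, Q_x = 143.041.
dQ_x/dP_x = −21.3/(2√P_x) = −21.3/(2·15.7258).
Point elasticity E = (dQ_x/dP_x)·(P_x/Q_x) = -0.6772 × 247.3/143.041 ≈ -1.171.
|E| > 1, so demand is elastic at this price.

-1.171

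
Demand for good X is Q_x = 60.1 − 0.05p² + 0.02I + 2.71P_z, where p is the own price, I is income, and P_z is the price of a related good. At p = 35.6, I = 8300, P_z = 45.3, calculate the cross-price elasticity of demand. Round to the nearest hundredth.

Substituting, Q_x = 60.1 − 0.05(35.6)² + 0.02(8300) + 2.71(45.3) = 60.1 − 63.368 + 166 + 122.763 = 285.495.
∂Q_x/∂P_z = +2.71, so E_xy = 2.71·(45.3/285.495) ≈ 0.43.
E_xy > 0: the goods are substitutes.

0.43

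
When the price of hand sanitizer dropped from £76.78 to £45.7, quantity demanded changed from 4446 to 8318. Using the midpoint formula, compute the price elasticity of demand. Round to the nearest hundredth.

%Δq = (8318 − 4446)/[(4446 + 8318)/2] = 3872/6382 ≈ 0.6067.
%ΔP = (45.7 − 76.78)/[(76.78 + 45.7)/2] = -31.08/61.24 ≈ -0.5075.
Arc elasticity E = %Δq/%ΔP ≈ 0.6067/-0.5075 ≈ -1.20.
|E| > 1: demand is elastic over this range.

-1.20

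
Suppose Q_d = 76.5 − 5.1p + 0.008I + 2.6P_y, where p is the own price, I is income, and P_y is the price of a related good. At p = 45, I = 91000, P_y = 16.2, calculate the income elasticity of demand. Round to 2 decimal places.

Substituting, Q_d = 76.5 − 5.1(45) + 0.008(91000) + 2.6(16.2) = 76.5 − 229.5 + 728 + 42.12 = 617.12.
∂Q_d/∂I = +0.008, so E_I = 0.008·(91000/617.12) ≈ 1.18.
E_I > 1: normal good (luxury).

1.18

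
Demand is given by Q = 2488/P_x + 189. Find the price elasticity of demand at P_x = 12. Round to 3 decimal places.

At P_x = 12, Q = 396.3333.
dQ/dP_x = −2488/P_x² = −17.2778.
Point elasticity E = (dQ/dP_x)·(P_x/Q) = -17.2778 × 12/396.3333 ≈ -0.523.
|E| < 1, so demand is inelastic at this price.

-0.523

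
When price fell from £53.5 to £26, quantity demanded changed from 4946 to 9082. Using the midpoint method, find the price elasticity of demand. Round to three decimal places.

%Δq = (9082 − 4946)/[(4946 + 9082)/2] = 4136/7014 ≈ 0.5897.
%ΔP = (26 − 53.5)/[(53.5 + 26)/2] = -27.5/39.75 ≈ -0.6918.
Arc elasticity E = %Δq/%ΔP ≈ 0.5897/-0.6918 ≈ -0.852.
|E| < 1: demand is inelastic over this range.

-0.852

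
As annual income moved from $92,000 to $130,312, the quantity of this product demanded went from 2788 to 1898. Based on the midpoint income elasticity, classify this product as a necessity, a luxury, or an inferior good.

inferior

%ΔQ = (1898 − 2788)/[(2788+1898)/2] = -890/2343 ≈ -0.3799.
%ΔY = (130,312 − 92,000)/[(92,000+130,312)/2] = 38312/111156 ≈ 0.3447.
E_I = %ΔQ/%ΔY ≈ -1.102.
E_I < 0: inferior good.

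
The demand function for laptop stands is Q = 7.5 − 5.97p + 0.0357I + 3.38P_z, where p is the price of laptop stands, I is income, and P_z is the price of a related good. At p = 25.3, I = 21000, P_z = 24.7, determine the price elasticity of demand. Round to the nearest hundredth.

-0.22

Substituting, Q = 7.5 − 5.97(25.3) + 0.0357(21000) + 3.38(24.7) = 7.5 − 151.041 + 749.7 + 83.486 = 689.645.
∂Q/∂p = −5.97, so E_p = (−5.97)·(25.3/689.645) ≈ -0.22.
|E_p| < 1: demand is inelastic.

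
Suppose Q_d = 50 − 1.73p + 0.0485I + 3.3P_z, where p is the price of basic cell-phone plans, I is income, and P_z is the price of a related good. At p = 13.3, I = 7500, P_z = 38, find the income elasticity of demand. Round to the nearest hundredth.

Q_d = 50 − 1.73(13.3) + 0.0485(7500) + 3.3(38) = 50 − 23.009 + 363.75 + 125.4 = 516.141.
∂Q_d/∂I = +0.0485, so E_I = 0.0485·(7500/516.141) ≈ 0.70.
E_I ∈ (0,1): normal good (necessity).

0.70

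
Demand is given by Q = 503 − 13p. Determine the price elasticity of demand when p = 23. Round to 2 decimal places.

At p = 23, Q = 204.
dQ/dp = −13.
Point elasticity E = (dQ/dp)·(p/Q) = -13 × 23/204 ≈ -1.47.
|E| > 1, so demand is elastic at this price.

-1.47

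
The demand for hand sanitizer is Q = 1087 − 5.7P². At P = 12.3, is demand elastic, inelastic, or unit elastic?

At P = 12.3, Q = 224.647.
dQ/dP = −2·5.7·P = −140.22.
Point elasticity E = (dQ/dP)·(P/Q) = -140.22 × 12.3/224.647 ≈ -7.677.
|E| ≈ 7.677 > 1, so demand is elastic.

elastic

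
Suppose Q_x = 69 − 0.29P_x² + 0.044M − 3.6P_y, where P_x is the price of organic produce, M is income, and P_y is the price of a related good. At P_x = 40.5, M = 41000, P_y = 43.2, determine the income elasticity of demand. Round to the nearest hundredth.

1.45

Substituting, Q_x = 69 − 0.29(40.5)² + 0.044(41000) − 3.6(43.2) = 69 − 475.6725 + 1804 − 155.52 = 1241.8075.
∂Q_x/∂M = +0.044, so E_I = 0.044·(41000/1241.8075) ≈ 1.45.
E_I > 1: normal good (luxury).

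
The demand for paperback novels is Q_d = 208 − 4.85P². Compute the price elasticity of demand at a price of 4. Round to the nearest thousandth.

At P = 4, Q_d = 130.4.
dQ_d/dP = −2·4.85·P = −38.8.
Point elasticity E = (dQ_d/dP)·(P/Q_d) = -38.8 × 4/130.4 ≈ -1.190.
|E| > 1, so demand is elastic at this price.

-1.190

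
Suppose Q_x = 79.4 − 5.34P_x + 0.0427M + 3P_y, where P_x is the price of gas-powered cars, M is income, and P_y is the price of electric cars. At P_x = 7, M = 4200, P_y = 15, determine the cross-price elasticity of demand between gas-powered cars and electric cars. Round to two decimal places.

0.17

Q_x = 79.4 − 5.34(7) + 0.0427(4200) + 3(15) = 79.4 − 37.38 + 179.34 + 45 = 266.36.
∂Q_x/∂P_y = +3, so E_xy = 3·(15/266.36) ≈ 0.17.
E_xy > 0: the goods are substitutes.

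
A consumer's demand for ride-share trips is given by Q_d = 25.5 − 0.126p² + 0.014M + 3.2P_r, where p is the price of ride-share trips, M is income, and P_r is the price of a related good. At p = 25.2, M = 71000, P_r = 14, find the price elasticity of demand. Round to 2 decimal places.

-0.16

Substituting, Q_d = 25.5 − 0.126(25.2)² + 0.014(71000) + 3.2(14) = 25.5 − 80.015 + 994 + 44.8 = 984.285.
∂Q_d/∂p = −2·0.126·p = -6.3504, so E_p = -6.3504·(25.2/984.285) ≈ -0.16.
|E_p| < 1: demand is inelastic.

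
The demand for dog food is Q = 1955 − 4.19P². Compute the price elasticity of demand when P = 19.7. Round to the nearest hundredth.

-9.89

At P = 19.7, Q = 328.9029.
dQ/dP = −2·4.19·P = −165.086.
Point elasticity E = (dQ/dP)·(P/Q) = -165.086 × 19.7/328.9029 ≈ -9.89.
|E| > 1, so demand is elastic at this price.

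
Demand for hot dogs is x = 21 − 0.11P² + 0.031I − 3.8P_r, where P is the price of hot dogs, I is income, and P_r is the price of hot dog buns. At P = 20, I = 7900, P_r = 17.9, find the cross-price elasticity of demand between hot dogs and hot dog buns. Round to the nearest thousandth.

Evaluating quantity at (P, I, P_r) gives x = 21 − 0.11(20)² + 0.031(7900) − 3.8(17.9) = 21 − 44 + 244.9 − 68.02 = 153.88.
∂x/∂P_r = −3.8, so E_xy = -3.8·(17.9/153.88) ≈ -0.442.
E_xy < 0: the goods are complements.

-0.442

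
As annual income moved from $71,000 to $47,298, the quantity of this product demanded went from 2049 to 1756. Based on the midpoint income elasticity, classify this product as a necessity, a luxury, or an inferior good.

%ΔQ = (1756 − 2049)/[(2049+1756)/2] = -293/1902.5 ≈ -0.1540.
%ΔY = (47,298 − 71,000)/[(71,000+47,298)/2] = -23702/59149 ≈ -0.4007.
E_I = %ΔQ/%ΔY ≈ 0.384.
E_I ∈ (0,1): normal good (necessity).

necessity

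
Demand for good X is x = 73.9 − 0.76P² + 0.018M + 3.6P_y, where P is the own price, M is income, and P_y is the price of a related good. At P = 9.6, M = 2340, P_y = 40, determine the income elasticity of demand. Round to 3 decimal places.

First evaluate x: 73.9 − 0.76(9.6)² + 0.018(2340) + 3.6(40) = 73.9 − 70.0416 + 42.12 + 144 = 189.9784.
∂x/∂M = +0.018, so E_I = 0.018·(2340/189.9784) ≈ 0.222.
E_I ∈ (0,1): normal good (necessity).

0.222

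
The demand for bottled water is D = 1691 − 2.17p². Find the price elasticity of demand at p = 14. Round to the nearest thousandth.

At p = 14, D = 1265.68.
dD/dp = −2·2.17·p = −60.76.
Point elasticity E = (dD/dp)·(p/D) = -60.76 × 14/1265.68 ≈ -0.672.
|E| < 1, so demand is inelastic at this price.

-0.672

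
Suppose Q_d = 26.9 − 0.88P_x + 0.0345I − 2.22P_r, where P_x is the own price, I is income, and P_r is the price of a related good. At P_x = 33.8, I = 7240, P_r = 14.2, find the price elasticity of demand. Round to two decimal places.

Substituting, Q_d = 26.9 − 0.88(33.8) + 0.0345(7240) − 2.22(14.2) = 26.9 − 29.744 + 249.78 − 31.524 = 215.412.
∂Q_d/∂P_x = −0.88, so E_p = (−0.88)·(33.8/215.412) ≈ -0.14.
|E_p| < 1: demand is inelastic.

-0.14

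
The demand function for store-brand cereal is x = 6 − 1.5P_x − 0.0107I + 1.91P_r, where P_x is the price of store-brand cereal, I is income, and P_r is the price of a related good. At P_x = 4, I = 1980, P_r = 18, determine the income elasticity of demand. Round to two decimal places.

-1.61

First evaluate x: 6 − 1.5(4) − 0.0107(1980) + 1.91(18) = 6 − 6 − 21.186 + 34.38 = 13.194.
∂x/∂I = −0.0107, so E_I = -0.0107·(1980/13.194) ≈ -1.61.
E_I < 0: inferior good.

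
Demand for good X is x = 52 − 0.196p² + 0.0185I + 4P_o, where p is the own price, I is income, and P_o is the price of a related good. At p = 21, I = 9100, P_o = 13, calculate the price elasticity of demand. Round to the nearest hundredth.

x = 52 − 0.196(21)² + 0.0185(9100) + 4(13) = 52 − 86.436 + 168.35 + 52 = 185.914.
∂x/∂p = −2·0.196·p = -8.232, so E_p = -8.232·(21/185.914) ≈ -0.93.
|E_p| < 1: demand is inelastic.

-0.93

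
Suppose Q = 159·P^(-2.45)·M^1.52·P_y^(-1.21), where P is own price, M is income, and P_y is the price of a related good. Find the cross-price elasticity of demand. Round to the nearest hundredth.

-1.21

For a Cobb–Douglas (constant-elasticity) form Q = A·P_y^α·…, the elasticity with respect to P_y equals the exponent α at every point.
Here the exponent on P_y is -1.21, so the cross-price elasticity of demand is -1.21.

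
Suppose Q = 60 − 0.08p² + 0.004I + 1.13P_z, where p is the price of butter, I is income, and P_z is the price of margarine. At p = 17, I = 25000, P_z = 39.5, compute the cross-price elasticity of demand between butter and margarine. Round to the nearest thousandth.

First evaluate Q: 60 − 0.08(17)² + 0.004(25000) + 1.13(39.5) = 60 − 23.12 + 100 + 44.635 = 181.515.
∂Q/∂P_z = +1.13, so E_xy = 1.13·(39.5/181.515) ≈ 0.246.
E_xy > 0: the goods are substitutes.

0.246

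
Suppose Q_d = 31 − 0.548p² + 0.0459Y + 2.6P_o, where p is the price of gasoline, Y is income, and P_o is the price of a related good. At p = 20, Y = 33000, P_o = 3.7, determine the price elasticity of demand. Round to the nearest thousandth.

-0.328

Q_d = 31 − 0.548(20)² + 0.0459(33000) + 2.6(3.7) = 31 − 219.2 + 1514.7 + 9.62 = 1336.12.
∂Q_d/∂p = −2·0.548·p = -21.92, so E_p = -21.92·(20/1336.12) ≈ -0.328.
|E_p| < 1: demand is inelastic.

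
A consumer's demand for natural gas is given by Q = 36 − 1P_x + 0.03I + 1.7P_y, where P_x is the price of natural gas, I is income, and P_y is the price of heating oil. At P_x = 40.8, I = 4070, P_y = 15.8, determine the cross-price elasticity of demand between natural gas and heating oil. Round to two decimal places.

0.19

Q = 36 − 1(40.8) + 0.03(4070) + 1.7(15.8) = 36 − 40.8 + 122.1 + 26.86 = 144.16.
∂Q/∂P_y = +1.7, so E_xy = 1.7·(15.8/144.16) ≈ 0.19.
E_xy > 0: the goods are substitutes.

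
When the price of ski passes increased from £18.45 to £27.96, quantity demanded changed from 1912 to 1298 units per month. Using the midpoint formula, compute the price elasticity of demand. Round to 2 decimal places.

%Δq = (1298 − 1912)/[(1912 + 1298)/2] = -614/1605 ≈ -0.3826.
%Δp = (27.96 − 18.45)/[(18.45 + 27.96)/2] = 9.51/23.205 ≈ 0.4098.
Arc elasticity E = %Δq/%Δp ≈ -0.3826/0.4098 ≈ -0.93.
|E| < 1: demand is inelastic over this range.

-0.93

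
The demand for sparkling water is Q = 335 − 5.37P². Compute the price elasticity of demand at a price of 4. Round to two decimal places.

-0.69

At P = 4, Q = 249.08.
dQ/dP = −2·5.37·P = −42.96.
Point elasticity E = (dQ/dP)·(P/Q) = -42.96 × 4/249.08 ≈ -0.69.
|E| < 1, so demand is inelastic at this price.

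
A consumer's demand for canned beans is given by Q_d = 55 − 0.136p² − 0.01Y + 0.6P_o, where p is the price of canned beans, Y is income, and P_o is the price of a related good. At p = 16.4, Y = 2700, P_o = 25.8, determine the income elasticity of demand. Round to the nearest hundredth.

-3.91

Substituting, Q_d = 55 − 0.136(16.4)² − 0.01(2700) + 0.6(25.8) = 55 − 36.5786 − 27 + 15.48 = 6.9014.
∂Q_d/∂Y = −0.01, so E_I = -0.01·(2700/6.9014) ≈ -3.91.
E_I < 0: inferior good.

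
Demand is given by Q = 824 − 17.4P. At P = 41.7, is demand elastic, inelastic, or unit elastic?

At P = 41.7, Q = 98.42.
dQ/dP = −17.4.
Point elasticity E = (dQ/dP)·(P/Q) = -17.4 × 41.7/98.42 ≈ -7.372.
|E| ≈ 7.372 > 1, so demand is elastic.

elastic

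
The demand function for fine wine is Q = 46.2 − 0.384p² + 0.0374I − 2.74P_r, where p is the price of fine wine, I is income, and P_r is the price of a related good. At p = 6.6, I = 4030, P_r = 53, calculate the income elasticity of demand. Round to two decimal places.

First evaluate Q: 46.2 − 0.384(6.6)² + 0.0374(4030) − 2.74(53) = 46.2 − 16.727 + 150.722 − 145.22 = 34.975.
∂Q/∂I = +0.0374, so E_I = 0.0374·(4030/34.975) ≈ 4.31.
E_I > 1: normal good (luxury).

4.31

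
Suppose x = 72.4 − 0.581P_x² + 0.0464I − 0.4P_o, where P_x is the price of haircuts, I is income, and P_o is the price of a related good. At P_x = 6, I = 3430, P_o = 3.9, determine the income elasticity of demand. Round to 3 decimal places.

First evaluate x: 72.4 − 0.581(6)² + 0.0464(3430) − 0.4(3.9) = 72.4 − 20.916 + 159.152 − 1.56 = 209.076.
∂x/∂I = +0.0464, so E_I = 0.0464·(3430/209.076) ≈ 0.761.
E_I ∈ (0,1): normal good (necessity).

0.761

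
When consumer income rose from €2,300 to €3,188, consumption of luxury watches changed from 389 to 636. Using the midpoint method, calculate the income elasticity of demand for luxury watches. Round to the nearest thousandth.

1.489

%ΔQ = (636 − 389)/[(389+636)/2] = 247/512.5 ≈ 0.4820.
%ΔI = (3,188 − 2,300)/[(2,300+3,188)/2] = 888/2744 ≈ 0.3236.
E_I = %ΔQ/%ΔI ≈ 1.489.
E_I > 1: normal good (luxury).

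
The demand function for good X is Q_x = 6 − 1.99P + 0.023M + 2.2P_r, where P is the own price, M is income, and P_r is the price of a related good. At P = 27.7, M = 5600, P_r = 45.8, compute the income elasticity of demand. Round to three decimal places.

At the given point, Q_x = 6 − 1.99(27.7) + 0.023(5600) + 2.2(45.8) = 6 − 55.123 + 128.8 + 100.76 = 180.437.
∂Q_x/∂M = +0.023, so E_I = 0.023·(5600/180.437) ≈ 0.714.
E_I ∈ (0,1): normal good (necessity).

0.714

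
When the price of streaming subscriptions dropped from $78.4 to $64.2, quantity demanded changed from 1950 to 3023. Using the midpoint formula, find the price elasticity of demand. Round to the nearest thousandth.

-2.167

%Δq = (3023 − 1950)/[(1950 + 3023)/2] = 1073/2486.5 ≈ 0.4315.
%ΔP = (64.2 − 78.4)/[(78.4 + 64.2)/2] = -14.2/71.3 ≈ -0.1992.
Arc elasticity E = %Δq/%ΔP ≈ 0.4315/-0.1992 ≈ -2.167.
|E| > 1: demand is elastic over this range.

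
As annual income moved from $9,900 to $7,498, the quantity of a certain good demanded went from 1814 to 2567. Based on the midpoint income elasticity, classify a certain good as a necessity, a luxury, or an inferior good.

inferior

%ΔQ = (2567 − 1814)/[(1814+2567)/2] = 753/2190.5 ≈ 0.3438.
%ΔI = (7,498 − 9,900)/[(9,900+7,498)/2] = -2402/8699 ≈ -0.2761.
E_I = %ΔQ/%ΔI ≈ -1.245.
E_I < 0: inferior good.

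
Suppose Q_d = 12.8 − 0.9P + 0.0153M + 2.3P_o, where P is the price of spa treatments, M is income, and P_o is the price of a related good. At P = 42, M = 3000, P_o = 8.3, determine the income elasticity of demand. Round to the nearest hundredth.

At the given point, Q_d = 12.8 − 0.9(42) + 0.0153(3000) + 2.3(8.3) = 12.8 − 37.8 + 45.9 + 19.09 = 39.99.
∂Q_d/∂M = +0.0153, so E_I = 0.0153·(3000/39.99) ≈ 1.15.
E_I > 1: normal good (luxury).

1.15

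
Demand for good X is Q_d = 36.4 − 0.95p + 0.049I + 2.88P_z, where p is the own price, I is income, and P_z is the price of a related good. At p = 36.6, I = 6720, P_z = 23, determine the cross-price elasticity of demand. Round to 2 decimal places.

0.17

Evaluating quantity at (p, I, P_z) gives Q_d = 36.4 − 0.95(36.6) + 0.049(6720) + 2.88(23) = 36.4 − 34.77 + 329.28 + 66.24 = 397.15.
∂Q_d/∂P_z = +2.88, so E_xy = 2.88·(23/397.15) ≈ 0.17.
E_xy > 0: the goods are substitutes.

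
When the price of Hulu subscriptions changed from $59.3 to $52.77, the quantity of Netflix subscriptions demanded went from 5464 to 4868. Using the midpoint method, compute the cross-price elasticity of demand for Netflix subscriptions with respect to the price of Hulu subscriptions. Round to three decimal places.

0.990

%ΔQ_x = (4868 − 5464)/[(5464+4868)/2] = -596/5166 ≈ -0.1154.
%ΔP_y = (52.77 − 59.3)/[(59.3+52.77)/2] ≈ -0.1165.
E_xy = -0.1154/-0.1165 ≈ 0.990.
E_xy > 0, so Netflix subscriptions and Hulu subscriptions are substitutes.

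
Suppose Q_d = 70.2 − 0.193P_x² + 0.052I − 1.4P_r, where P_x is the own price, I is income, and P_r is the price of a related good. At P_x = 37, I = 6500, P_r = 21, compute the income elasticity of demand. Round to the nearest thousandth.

Evaluating quantity at (P_x, I, P_r) gives Q_d = 70.2 − 0.193(37)² + 0.052(6500) − 1.4(21) = 70.2 − 264.217 + 338 − 29.4 = 114.583.
∂Q_d/∂I = +0.052, so E_I = 0.052·(6500/114.583) ≈ 2.950.
E_I > 1: normal good (luxury).

2.950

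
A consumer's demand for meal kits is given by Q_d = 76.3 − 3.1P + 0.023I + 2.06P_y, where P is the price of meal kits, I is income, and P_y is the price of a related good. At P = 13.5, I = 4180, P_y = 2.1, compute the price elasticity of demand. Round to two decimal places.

-0.31

First evaluate Q_d: 76.3 − 3.1(13.5) + 0.023(4180) + 2.06(2.1) = 76.3 − 41.85 + 96.14 + 4.326 = 134.916.
∂Q_d/∂P = −3.1, so E_p = (−3.1)·(13.5/134.916) ≈ -0.31.
|E_p| < 1: demand is inelastic.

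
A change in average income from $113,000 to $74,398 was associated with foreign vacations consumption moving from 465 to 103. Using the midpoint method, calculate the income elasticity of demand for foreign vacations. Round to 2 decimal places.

3.09

%ΔQ = (103 − 465)/[(465+103)/2] = -362/284 ≈ -1.2746.
%ΔM = (74,398 − 113,000)/[(113,000+74,398)/2] = -38602/93699 ≈ -0.4120.
E_I = %ΔQ/%ΔM ≈ 3.09.
E_I > 1: normal good (luxury).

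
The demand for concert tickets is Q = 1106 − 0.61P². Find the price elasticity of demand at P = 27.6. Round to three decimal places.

At P = 27.6, Q = 641.3264.
dQ/dP = −2·0.61·P = −33.672.
Point elasticity E = (dQ/dP)·(P/Q) = -33.672 × 27.6/641.3264 ≈ -1.449.
|E| > 1, so demand is elastic at this price.

-1.449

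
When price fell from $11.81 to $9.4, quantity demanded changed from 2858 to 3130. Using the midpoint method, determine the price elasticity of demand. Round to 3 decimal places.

-0.400

%ΔQ = (3130 − 2858)/[(2858 + 3130)/2] = 272/2994 ≈ 0.0908.
%ΔP = (9.4 − 11.81)/[(11.81 + 9.4)/2] = -2.41/10.605 ≈ -0.2273.
Arc elasticity E = %ΔQ/%ΔP ≈ 0.0908/-0.2273 ≈ -0.400.
|E| < 1: demand is inelastic over this range.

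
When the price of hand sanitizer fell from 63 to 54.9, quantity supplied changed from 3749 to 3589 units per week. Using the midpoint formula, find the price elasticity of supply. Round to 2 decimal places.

%Δq = (3589 − 3749)/[(3749 + 3589)/2] = -160/3669 ≈ -0.0436.
%ΔP = (54.9 − 63)/[(63 + 54.9)/2] = -8.1/58.95 ≈ -0.1374.
Arc elasticity E = %Δq/%ΔP ≈ -0.0436/-0.1374 ≈ 0.32.
|E| < 1: supply is inelastic over this range.

0.32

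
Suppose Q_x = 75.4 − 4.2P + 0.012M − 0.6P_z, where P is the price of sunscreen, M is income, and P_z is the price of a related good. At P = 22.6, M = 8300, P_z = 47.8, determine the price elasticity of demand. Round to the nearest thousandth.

First evaluate Q_x: 75.4 − 4.2(22.6) + 0.012(8300) − 0.6(47.8) = 75.4 − 94.92 + 99.6 − 28.68 = 51.4.
∂Q_x/∂P = −4.2, so E_p = (−4.2)·(22.6/51.4) ≈ -1.847.
|E_p| > 1: demand is elastic.

-1.847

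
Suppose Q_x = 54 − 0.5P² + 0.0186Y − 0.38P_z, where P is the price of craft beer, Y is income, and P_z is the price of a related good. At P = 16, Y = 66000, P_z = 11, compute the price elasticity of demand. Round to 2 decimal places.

-0.22

Substituting, Q_x = 54 − 0.5(16)² + 0.0186(66000) − 0.38(11) = 54 − 128 + 1227.6 − 4.18 = 1149.42.
∂Q_x/∂P = −2·0.5·P = -16, so E_p = -16·(16/1149.42) ≈ -0.22.
|E_p| < 1: demand is inelastic.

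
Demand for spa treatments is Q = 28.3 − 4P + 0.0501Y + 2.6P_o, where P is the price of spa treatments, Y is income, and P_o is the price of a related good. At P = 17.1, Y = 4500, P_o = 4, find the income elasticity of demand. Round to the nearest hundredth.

1.15

Evaluating quantity at (P, Y, P_o) gives Q = 28.3 − 4(17.1) + 0.0501(4500) + 2.6(4) = 28.3 − 68.4 + 225.45 + 10.4 = 195.75.
∂Q/∂Y = +0.0501, so E_I = 0.0501·(4500/195.75) ≈ 1.15.
E_I > 1: normal good (luxury).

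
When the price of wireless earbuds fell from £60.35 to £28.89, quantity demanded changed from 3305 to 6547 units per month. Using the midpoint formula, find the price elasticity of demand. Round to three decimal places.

%ΔQ = (6547 − 3305)/[(3305 + 6547)/2] = 3242/4926 ≈ 0.6581.
%ΔP = (28.89 − 60.35)/[(60.35 + 28.89)/2] = -31.46/44.62 ≈ -0.7051.
Arc elasticity E = %ΔQ/%ΔP ≈ 0.6581/-0.7051 ≈ -0.933.
|E| < 1: demand is inelastic over this range.

-0.933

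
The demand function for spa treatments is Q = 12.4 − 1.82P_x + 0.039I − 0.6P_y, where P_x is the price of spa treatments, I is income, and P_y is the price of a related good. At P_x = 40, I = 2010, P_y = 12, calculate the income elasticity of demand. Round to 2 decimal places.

Substituting, Q = 12.4 − 1.82(40) + 0.039(2010) − 0.6(12) = 12.4 − 72.8 + 78.39 − 7.2 = 10.79.
∂Q/∂I = +0.039, so E_I = 0.039·(2010/10.79) ≈ 7.27.
E_I > 1: normal good (luxury).

7.27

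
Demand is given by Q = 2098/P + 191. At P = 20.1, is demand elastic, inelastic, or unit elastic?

At P = 20.1, Q = 295.3781.
dQ/dP = −2098/P² = −5.1929.
Point elasticity E = (dQ/dP)·(P/Q) = -5.1929 × 20.1/295.3781 ≈ -0.353.
|E| ≈ 0.353 < 1, so demand is inelastic.

inelastic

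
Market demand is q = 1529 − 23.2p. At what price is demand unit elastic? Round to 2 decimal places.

For linear demand q = a − bp, E = −bp/(a − bp). |E| = 1 ⇒ bp = a − bp ⇒ p = a/(2b).
p = 1529/(2·23.2) ≈ 32.95.

32.95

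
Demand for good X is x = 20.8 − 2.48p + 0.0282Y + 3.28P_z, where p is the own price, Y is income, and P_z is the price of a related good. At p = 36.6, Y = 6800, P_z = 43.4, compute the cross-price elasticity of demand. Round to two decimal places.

0.54

At the given point, x = 20.8 − 2.48(36.6) + 0.0282(6800) + 3.28(43.4) = 20.8 − 90.768 + 191.76 + 142.352 = 264.144.
∂x/∂P_z = +3.28, so E_xy = 3.28·(43.4/264.144) ≈ 0.54.
E_xy > 0: the goods are substitutes.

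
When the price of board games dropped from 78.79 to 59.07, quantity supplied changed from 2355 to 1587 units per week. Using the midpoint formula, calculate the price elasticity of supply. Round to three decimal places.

1.362

%Δq = (1587 − 2355)/[(2355 + 1587)/2] = -768/1971 ≈ -0.3896.
%ΔP = (59.07 − 78.79)/[(78.79 + 59.07)/2] = -19.72/68.93 ≈ -0.2861.
Arc elasticity E = %Δq/%ΔP ≈ -0.3896/-0.2861 ≈ 1.362.
|E| > 1: supply is elastic over this range.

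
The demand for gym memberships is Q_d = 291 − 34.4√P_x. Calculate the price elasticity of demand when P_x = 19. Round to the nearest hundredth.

At P_x = 19, Q_d = 141.0539.
dQ_d/dP_x = −34.4/(2√P_x) = −34.4/(2·4.3589).
Point elasticity E = (dQ_d/dP_x)·(P_x/Q_d) = -3.946 × 19/141.0539 ≈ -0.53.
|E| < 1, so demand is inelastic at this price.

-0.53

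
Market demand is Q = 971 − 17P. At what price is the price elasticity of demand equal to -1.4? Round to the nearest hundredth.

Set −bP/(a − bP) = −1.4 ⇒ bP = 1.4(a − bP) ⇒ bP(1+1.4) = 1.4·a.
P = 1.4·971/(17·2.4) ≈ 33.32.

33.32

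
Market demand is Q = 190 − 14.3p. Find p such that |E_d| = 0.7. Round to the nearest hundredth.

5.47

Set −bp/(a − bp) = −0.7 ⇒ bp = 0.7(a − bp) ⇒ bp(1+0.7) = 0.7·a.
p = 0.7·190/(14.3·1.7) ≈ 5.47.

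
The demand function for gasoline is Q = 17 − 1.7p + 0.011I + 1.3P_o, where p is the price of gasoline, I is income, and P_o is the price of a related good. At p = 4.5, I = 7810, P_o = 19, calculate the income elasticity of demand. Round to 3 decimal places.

First evaluate Q: 17 − 1.7(4.5) + 0.011(7810) + 1.3(19) = 17 − 7.65 + 85.91 + 24.7 = 119.96.
∂Q/∂I = +0.011, so E_I = 0.011·(7810/119.96) ≈ 0.716.
E_I ∈ (0,1): normal good (necessity).

0.716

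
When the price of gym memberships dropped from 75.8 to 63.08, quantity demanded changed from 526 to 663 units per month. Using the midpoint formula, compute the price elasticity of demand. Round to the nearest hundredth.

-1.26

%ΔQ = (663 − 526)/[(526 + 663)/2] = 137/594.5 ≈ 0.2304.
%ΔP = (63.08 − 75.8)/[(75.8 + 63.08)/2] = -12.72/69.44 ≈ -0.1832.
Arc elasticity E = %ΔQ/%ΔP ≈ 0.2304/-0.1832 ≈ -1.26.
|E| > 1: demand is elastic over this range.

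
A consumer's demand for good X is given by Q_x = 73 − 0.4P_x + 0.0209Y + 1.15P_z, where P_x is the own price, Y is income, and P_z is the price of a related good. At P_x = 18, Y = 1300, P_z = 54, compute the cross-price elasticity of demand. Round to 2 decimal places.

0.40

At the given point, Q_x = 73 − 0.4(18) + 0.0209(1300) + 1.15(54) = 73 − 7.2 + 27.17 + 62.1 = 155.07.
∂Q_x/∂P_z = +1.15, so E_xy = 1.15·(54/155.07) ≈ 0.40.
E_xy > 0: the goods are substitutes.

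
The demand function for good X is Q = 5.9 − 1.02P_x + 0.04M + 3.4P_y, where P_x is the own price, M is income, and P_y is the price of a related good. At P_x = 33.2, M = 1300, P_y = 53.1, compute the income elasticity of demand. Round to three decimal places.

0.254

Substituting, Q = 5.9 − 1.02(33.2) + 0.04(1300) + 3.4(53.1) = 5.9 − 33.864 + 52 + 180.54 = 204.576.
∂Q/∂M = +0.04, so E_I = 0.04·(1300/204.576) ≈ 0.254.
E_I ∈ (0,1): normal good (necessity).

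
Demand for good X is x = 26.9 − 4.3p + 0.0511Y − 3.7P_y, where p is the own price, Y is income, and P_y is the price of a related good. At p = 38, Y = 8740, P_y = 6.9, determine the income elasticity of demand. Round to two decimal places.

x = 26.9 − 4.3(38) + 0.0511(8740) − 3.7(6.9) = 26.9 − 163.4 + 446.614 − 25.53 = 284.584.
∂x/∂Y = +0.0511, so E_I = 0.0511·(8740/284.584) ≈ 1.57.
E_I > 1: normal good (luxury).

1.57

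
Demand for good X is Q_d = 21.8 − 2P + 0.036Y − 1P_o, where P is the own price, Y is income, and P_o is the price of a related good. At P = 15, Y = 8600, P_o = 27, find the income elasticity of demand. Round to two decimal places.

Q_d = 21.8 − 2(15) + 0.036(8600) − 1(27) = 21.8 − 30 + 309.6 − 27 = 274.4.
∂Q_d/∂Y = +0.036, so E_I = 0.036·(8600/274.4) ≈ 1.13.
E_I > 1: normal good (luxury).

1.13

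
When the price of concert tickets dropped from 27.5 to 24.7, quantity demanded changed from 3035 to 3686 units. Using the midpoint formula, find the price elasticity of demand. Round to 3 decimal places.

-1.806

%Δq = (3686 − 3035)/[(3035 + 3686)/2] = 651/3360.5 ≈ 0.1937.
%ΔP = (24.7 − 27.5)/[(27.5 + 24.7)/2] = -2.8/26.1 ≈ -0.1073.
Arc elasticity E = %Δq/%ΔP ≈ 0.1937/-0.1073 ≈ -1.806.
|E| > 1: demand is elastic over this range.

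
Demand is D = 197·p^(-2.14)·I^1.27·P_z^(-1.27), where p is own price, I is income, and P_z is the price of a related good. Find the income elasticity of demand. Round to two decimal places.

1.27

For a Cobb–Douglas (constant-elasticity) form D = A·I^α·…, the elasticity with respect to I equals the exponent α at every point.
Here the exponent on I is 1.27, so the income elasticity of demand is 1.27.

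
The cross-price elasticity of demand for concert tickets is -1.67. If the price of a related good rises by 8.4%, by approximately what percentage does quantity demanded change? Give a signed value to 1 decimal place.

-14.0

%ΔQ ≈ E × %ΔP_y = (-1.67) × (8.4%) ≈ -14.0%.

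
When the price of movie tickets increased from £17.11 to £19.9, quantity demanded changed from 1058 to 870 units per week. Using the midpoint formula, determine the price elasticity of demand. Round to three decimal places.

%Δq = (870 − 1058)/[(1058 + 870)/2] = -188/964 ≈ -0.1950.
%ΔP = (19.9 − 17.11)/[(17.11 + 19.9)/2] = 2.79/18.505 ≈ 0.1508.
Arc elasticity E = %Δq/%ΔP ≈ -0.1950/0.1508 ≈ -1.293.
|E| > 1: demand is elastic over this range.

-1.293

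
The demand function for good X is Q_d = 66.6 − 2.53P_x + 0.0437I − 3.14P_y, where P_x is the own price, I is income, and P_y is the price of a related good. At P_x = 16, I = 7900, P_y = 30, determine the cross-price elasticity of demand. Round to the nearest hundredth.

At the given point, Q_d = 66.6 − 2.53(16) + 0.0437(7900) − 3.14(30) = 66.6 − 40.48 + 345.23 − 94.2 = 277.15.
∂Q_d/∂P_y = −3.14, so E_xy = -3.14·(30/277.15) ≈ -0.34.
E_xy < 0: the goods are complements.

-0.34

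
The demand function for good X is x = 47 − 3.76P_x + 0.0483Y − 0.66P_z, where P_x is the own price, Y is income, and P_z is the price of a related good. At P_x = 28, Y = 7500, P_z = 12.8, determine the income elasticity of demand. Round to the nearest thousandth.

1.226

First evaluate x: 47 − 3.76(28) + 0.0483(7500) − 0.66(12.8) = 47 − 105.28 + 362.25 − 8.448 = 295.522.
∂x/∂Y = +0.0483, so E_I = 0.0483·(7500/295.522) ≈ 1.226.
E_I > 1: normal good (luxury).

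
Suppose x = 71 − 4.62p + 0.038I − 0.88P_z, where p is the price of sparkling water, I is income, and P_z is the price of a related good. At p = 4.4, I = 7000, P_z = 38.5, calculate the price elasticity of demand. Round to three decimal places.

-0.072

x = 71 − 4.62(4.4) + 0.038(7000) − 0.88(38.5) = 71 − 20.328 + 266 − 33.88 = 282.792.
∂x/∂p = −4.62, so E_p = (−4.62)·(4.4/282.792) ≈ -0.072.
|E_p| < 1: demand is inelastic.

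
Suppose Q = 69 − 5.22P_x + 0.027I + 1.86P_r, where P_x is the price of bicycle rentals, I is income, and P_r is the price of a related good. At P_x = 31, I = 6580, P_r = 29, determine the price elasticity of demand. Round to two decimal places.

Substituting, Q = 69 − 5.22(31) + 0.027(6580) + 1.86(29) = 69 − 161.82 + 177.66 + 53.94 = 138.78.
∂Q/∂P_x = −5.22, so E_p = (−5.22)·(31/138.78) ≈ -1.17.
|E_p| > 1: demand is elastic.

-1.17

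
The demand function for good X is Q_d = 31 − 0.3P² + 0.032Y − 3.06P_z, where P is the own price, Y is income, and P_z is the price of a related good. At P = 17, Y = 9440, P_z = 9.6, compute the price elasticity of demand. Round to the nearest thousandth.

-0.799

First evaluate Q_d: 31 − 0.3(17)² + 0.032(9440) − 3.06(9.6) = 31 − 86.7 + 302.08 − 29.376 = 217.004.
∂Q_d/∂P = −2·0.3·P = -10.2, so E_p = -10.2·(17/217.004) ≈ -0.799.
|E_p| < 1: demand is inelastic.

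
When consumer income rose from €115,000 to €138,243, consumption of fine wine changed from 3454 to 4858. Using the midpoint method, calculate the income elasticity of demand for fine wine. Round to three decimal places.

%ΔQ = (4858 − 3454)/[(3454+4858)/2] = 1404/4156 ≈ 0.3378.
%ΔI = (138,243 − 115,000)/[(115,000+138,243)/2] = 23243/126621.5 ≈ 0.1836.
E_I = %ΔQ/%ΔI ≈ 1.840.
E_I > 1: normal good (luxury).

1.840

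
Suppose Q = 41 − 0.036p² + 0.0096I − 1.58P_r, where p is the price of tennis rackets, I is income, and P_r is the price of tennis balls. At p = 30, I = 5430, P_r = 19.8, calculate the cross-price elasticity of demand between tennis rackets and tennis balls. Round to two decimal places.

-1.06

At the given point, Q = 41 − 0.036(30)² + 0.0096(5430) − 1.58(19.8) = 41 − 32.4 + 52.128 − 31.284 = 29.444.
∂Q/∂P_r = −1.58, so E_xy = -1.58·(19.8/29.444) ≈ -1.06.
E_xy < 0: the goods are complements.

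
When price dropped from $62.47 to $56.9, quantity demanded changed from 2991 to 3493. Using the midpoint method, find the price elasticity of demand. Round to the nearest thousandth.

%Δq = (3493 − 2991)/[(2991 + 3493)/2] = 502/3242 ≈ 0.1548.
%Δp = (56.9 − 62.47)/[(62.47 + 56.9)/2] = -5.57/59.685 ≈ -0.0933.
Arc elasticity E = %Δq/%Δp ≈ 0.1548/-0.0933 ≈ -1.659.
|E| > 1: demand is elastic over this range.

-1.659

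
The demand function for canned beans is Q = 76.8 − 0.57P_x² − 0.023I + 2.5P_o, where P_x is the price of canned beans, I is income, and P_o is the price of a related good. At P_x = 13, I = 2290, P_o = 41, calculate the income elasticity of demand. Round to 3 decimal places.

-1.738

Evaluating quantity at (P_x, I, P_o) gives Q = 76.8 − 0.57(13)² − 0.023(2290) + 2.5(41) = 76.8 − 96.33 − 52.67 + 102.5 = 30.3.
∂Q/∂I = −0.023, so E_I = -0.023·(2290/30.3) ≈ -1.738.
E_I < 0: inferior good.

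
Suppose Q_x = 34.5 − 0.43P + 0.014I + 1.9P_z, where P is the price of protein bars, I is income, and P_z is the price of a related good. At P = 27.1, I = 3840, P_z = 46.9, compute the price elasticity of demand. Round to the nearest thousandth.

-0.070

At the given point, Q_x = 34.5 − 0.43(27.1) + 0.014(3840) + 1.9(46.9) = 34.5 − 11.653 + 53.76 + 89.11 = 165.717.
∂Q_x/∂P = −0.43, so E_p = (−0.43)·(27.1/165.717) ≈ -0.070.
|E_p| < 1: demand is inelastic.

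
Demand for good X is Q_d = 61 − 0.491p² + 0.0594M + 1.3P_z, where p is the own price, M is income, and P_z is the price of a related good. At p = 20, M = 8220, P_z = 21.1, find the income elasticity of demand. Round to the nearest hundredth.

1.28

Q_d = 61 − 0.491(20)² + 0.0594(8220) + 1.3(21.1) = 61 − 196.4 + 488.268 + 27.43 = 380.298.
∂Q_d/∂M = +0.0594, so E_I = 0.0594·(8220/380.298) ≈ 1.28.
E_I > 1: normal good (luxury).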